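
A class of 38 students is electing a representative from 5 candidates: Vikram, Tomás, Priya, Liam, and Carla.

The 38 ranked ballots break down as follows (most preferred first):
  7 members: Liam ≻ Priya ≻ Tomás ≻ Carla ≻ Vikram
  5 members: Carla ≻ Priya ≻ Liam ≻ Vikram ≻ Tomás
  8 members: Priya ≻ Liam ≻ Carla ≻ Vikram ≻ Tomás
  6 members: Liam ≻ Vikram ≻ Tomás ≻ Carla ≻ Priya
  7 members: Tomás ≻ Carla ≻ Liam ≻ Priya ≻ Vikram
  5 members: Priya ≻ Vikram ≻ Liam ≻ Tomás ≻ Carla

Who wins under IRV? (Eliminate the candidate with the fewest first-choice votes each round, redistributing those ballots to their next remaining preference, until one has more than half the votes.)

Liam

Round 1: Vikram 0, Tomás 7, Priya 13, Liam 13, Carla 5. Vikram eliminated.
Round 2: Tomás 7, Priya 13, Liam 13, Carla 5. Carla eliminated.
Round 3: Tomás 7, Priya 18, Liam 13. Tomás eliminated.
Round 4: Priya 18, Liam 20. Liam has a majority (≥20).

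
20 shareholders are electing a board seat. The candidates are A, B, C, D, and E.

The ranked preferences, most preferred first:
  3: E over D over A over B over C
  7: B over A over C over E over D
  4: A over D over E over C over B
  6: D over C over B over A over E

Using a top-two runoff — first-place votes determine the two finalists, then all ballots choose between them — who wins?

Round 1 first-place votes: A 4, B 7, C 0, D 6, E 3. B and D advance.
Runoff: B is ranked above D on 7 ballots, D above B on 13.

D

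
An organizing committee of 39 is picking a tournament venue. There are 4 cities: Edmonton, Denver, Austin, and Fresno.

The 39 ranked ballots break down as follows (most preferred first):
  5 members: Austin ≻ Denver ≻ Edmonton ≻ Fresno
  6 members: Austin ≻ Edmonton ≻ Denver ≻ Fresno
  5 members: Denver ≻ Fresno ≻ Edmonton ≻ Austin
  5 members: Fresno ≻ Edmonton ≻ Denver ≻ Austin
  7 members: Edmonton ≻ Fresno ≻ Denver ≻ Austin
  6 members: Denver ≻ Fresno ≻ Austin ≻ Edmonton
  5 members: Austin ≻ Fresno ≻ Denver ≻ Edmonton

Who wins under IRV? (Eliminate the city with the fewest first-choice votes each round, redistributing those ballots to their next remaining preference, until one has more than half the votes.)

Round 1: Edmonton 7, Denver 11, Austin 16, Fresno 5. Fresno eliminated.
Round 2: Edmonton 12, Denver 11, Austin 16. Denver eliminated.
Round 3: Edmonton 17, Austin 22. Austin has a majority (≥20).

Austin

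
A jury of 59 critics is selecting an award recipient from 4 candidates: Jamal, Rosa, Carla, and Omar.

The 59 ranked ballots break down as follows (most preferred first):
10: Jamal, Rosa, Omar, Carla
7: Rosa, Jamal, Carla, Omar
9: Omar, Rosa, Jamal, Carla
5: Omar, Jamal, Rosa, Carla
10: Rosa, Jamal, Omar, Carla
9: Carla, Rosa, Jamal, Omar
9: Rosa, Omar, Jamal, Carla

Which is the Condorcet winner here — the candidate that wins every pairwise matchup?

Rosa vs Jamal: 44–15
Rosa vs Carla: 50–9
Rosa vs Omar: 45–14
Rosa beats every other candidate.

Rosa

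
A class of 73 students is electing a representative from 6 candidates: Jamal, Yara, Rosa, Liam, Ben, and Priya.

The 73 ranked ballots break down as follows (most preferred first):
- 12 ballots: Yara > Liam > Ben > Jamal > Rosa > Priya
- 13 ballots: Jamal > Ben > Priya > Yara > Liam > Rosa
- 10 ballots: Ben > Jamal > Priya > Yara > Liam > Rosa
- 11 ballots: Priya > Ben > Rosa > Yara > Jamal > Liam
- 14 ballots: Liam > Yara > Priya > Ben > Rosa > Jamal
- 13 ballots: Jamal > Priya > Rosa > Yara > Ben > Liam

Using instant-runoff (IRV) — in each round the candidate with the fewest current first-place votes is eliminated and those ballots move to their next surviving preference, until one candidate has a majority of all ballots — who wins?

Yara

Round 1: Jamal 26, Yara 12, Rosa 0, Liam 14, Ben 10, Priya 11. Rosa eliminated.
Round 2: Jamal 26, Yara 12, Liam 14, Ben 10, Priya 11. Ben eliminated.
Round 3: Jamal 36, Yara 12, Liam 14, Priya 11. Priya eliminated.
Round 4: Jamal 36, Yara 23, Liam 14. Liam eliminated.
Round 5: Jamal 36, Yara 37. Yara has a majority (≥37).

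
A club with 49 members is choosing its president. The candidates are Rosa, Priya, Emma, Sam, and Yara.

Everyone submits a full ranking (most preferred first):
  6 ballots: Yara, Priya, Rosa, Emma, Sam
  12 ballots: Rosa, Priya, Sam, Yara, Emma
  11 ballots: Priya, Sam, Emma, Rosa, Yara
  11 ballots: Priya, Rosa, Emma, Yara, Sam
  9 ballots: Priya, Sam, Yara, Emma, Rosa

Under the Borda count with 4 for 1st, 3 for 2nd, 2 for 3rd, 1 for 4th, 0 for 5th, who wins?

Rosa: 6×2 + 12×4 + 11×1 + 11×3 + 9×0 = 104
Priya: 6×3 + 12×3 + 11×4 + 11×4 + 9×4 = 178
Emma: 6×1 + 12×0 + 11×2 + 11×2 + 9×1 = 59
Sam: 6×0 + 12×2 + 11×3 + 11×0 + 9×3 = 84
Yara: 6×4 + 12×1 + 11×0 + 11×1 + 9×2 = 65

Priya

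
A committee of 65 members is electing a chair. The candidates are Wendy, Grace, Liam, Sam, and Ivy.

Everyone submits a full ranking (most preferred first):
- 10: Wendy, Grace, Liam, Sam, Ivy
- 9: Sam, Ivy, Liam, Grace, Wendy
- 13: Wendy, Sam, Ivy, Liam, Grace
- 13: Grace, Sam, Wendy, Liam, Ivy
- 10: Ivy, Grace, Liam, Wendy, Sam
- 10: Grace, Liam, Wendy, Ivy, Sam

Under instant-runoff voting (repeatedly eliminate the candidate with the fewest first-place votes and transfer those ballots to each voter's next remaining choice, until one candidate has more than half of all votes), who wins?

Grace

Round 1: Wendy 23, Grace 23, Liam 0, Sam 9, Ivy 10. Liam eliminated.
Round 2: Wendy 23, Grace 23, Sam 9, Ivy 10. Sam eliminated.
Round 3: Wendy 23, Grace 23, Ivy 19. Ivy eliminated.
Round 4: Wendy 23, Grace 42. Grace has a majority (≥33).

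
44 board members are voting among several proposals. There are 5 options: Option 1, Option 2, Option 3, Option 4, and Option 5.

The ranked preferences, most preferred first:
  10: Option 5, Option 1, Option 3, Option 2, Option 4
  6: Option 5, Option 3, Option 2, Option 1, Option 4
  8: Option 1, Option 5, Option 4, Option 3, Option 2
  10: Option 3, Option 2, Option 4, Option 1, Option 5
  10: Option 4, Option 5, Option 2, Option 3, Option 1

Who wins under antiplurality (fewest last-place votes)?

Option 3

Last-place votes: Option 1 10, Option 2 8, Option 3 0, Option 4 16, Option 5 10.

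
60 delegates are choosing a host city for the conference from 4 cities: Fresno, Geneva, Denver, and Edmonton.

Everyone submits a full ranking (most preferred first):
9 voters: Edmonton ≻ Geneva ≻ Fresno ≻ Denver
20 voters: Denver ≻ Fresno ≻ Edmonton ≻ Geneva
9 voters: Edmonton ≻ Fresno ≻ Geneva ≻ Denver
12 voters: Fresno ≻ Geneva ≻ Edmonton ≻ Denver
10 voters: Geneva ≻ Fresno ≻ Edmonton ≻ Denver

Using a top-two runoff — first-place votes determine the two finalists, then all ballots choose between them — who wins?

Round 1 first-place votes: Fresno 12, Geneva 10, Denver 20, Edmonton 18. Denver and Edmonton advance.
Runoff: Denver is ranked above Edmonton on 20 ballots, Edmonton above Denver on 40.

Edmonton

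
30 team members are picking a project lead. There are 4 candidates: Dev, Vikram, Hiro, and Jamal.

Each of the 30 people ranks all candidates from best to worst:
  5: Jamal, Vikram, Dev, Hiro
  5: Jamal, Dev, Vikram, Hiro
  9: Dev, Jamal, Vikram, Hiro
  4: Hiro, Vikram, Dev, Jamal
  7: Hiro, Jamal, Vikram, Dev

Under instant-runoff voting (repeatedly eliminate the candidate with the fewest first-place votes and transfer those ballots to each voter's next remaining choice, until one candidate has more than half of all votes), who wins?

Round 1: Dev 9, Vikram 0, Hiro 11, Jamal 10. Vikram eliminated.
Round 2: Dev 9, Hiro 11, Jamal 10. Dev eliminated.
Round 3: Hiro 11, Jamal 19. Jamal has a majority (≥16).

Jamal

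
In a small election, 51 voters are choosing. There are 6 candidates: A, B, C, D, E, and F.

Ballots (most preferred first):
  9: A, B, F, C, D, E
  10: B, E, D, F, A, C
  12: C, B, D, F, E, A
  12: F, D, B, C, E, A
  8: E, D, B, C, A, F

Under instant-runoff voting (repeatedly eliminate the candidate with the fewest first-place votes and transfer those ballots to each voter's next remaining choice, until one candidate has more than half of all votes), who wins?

B

Round 1: A 9, B 10, C 12, D 0, E 8, F 12. D eliminated.
Round 2: A 9, B 10, C 12, E 8, F 12. E eliminated.
Round 3: A 9, B 18, C 12, F 12. A eliminated.
Round 4: B 27, C 12, F 12. B has a majority (≥26).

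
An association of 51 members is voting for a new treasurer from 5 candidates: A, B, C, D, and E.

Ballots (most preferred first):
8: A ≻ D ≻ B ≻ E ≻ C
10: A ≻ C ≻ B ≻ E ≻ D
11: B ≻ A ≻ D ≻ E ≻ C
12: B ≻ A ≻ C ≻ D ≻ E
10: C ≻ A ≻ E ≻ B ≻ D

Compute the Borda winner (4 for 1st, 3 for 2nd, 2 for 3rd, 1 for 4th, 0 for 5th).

A: 8×4 + 10×4 + 11×3 + 12×3 + 10×3 = 171
B: 8×2 + 10×2 + 11×4 + 12×4 + 10×1 = 138
C: 8×0 + 10×3 + 11×0 + 12×2 + 10×4 = 94
D: 8×3 + 10×0 + 11×2 + 12×1 + 10×0 = 58
E: 8×1 + 10×1 + 11×1 + 12×0 + 10×2 = 49

A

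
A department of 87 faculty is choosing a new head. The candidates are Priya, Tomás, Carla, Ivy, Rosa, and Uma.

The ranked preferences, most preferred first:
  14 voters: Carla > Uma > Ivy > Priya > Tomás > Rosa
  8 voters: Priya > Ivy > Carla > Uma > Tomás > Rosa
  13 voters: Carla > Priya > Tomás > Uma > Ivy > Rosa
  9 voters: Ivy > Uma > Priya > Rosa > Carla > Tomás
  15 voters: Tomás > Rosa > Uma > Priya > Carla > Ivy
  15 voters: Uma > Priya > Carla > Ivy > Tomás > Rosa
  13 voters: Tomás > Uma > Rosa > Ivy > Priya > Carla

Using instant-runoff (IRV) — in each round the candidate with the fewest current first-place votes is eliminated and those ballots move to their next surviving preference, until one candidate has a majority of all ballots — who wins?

Carla

Round 1: Priya 8, Tomás 28, Carla 27, Ivy 9, Rosa 0, Uma 15. Rosa eliminated.
Round 2: Priya 8, Tomás 28, Carla 27, Ivy 9, Uma 15. Priya eliminated.
Round 3: Tomás 28, Carla 27, Ivy 17, Uma 15. Uma eliminated.
Round 4: Tomás 28, Carla 42, Ivy 17. Ivy eliminated.
Round 5: Tomás 28, Carla 59. Carla has a majority (≥44).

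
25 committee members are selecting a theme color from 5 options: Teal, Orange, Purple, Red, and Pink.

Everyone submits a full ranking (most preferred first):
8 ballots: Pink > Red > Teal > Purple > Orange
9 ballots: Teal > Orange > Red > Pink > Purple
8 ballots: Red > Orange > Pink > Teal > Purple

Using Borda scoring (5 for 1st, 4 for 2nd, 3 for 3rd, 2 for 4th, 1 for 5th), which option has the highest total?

Teal: 8×3 + 9×5 + 8×2 = 85
Orange: 8×1 + 9×4 + 8×4 = 76
Purple: 8×2 + 9×1 + 8×1 = 33
Red: 8×4 + 9×3 + 8×5 = 99
Pink: 8×5 + 9×2 + 8×3 = 82

Red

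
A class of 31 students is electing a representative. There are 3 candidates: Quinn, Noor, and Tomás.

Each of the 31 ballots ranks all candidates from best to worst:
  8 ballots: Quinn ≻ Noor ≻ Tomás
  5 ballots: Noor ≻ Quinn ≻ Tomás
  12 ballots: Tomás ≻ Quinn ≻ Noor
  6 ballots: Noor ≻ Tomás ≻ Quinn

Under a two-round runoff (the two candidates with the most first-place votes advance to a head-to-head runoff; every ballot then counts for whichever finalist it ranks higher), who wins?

Noor

Round 1 first-place votes: Quinn 8, Noor 11, Tomás 12. Tomás and Noor advance.
Runoff: Tomás is ranked above Noor on 12 ballots, Noor above Tomás on 19.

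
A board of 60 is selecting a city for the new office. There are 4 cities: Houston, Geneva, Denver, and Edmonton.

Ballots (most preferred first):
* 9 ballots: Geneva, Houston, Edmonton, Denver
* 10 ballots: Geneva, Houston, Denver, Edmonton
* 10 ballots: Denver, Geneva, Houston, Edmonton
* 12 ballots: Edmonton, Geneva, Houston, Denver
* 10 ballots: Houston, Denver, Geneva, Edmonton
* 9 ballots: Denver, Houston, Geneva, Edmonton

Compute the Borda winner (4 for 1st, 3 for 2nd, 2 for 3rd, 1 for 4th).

Houston: 9×3 + 10×3 + 10×2 + 12×2 + 10×4 + 9×3 = 168
Geneva: 9×4 + 10×4 + 10×3 + 12×3 + 10×2 + 9×2 = 180
Denver: 9×1 + 10×2 + 10×4 + 12×1 + 10×3 + 9×4 = 147
Edmonton: 9×2 + 10×1 + 10×1 + 12×4 + 10×1 + 9×1 = 105

Geneva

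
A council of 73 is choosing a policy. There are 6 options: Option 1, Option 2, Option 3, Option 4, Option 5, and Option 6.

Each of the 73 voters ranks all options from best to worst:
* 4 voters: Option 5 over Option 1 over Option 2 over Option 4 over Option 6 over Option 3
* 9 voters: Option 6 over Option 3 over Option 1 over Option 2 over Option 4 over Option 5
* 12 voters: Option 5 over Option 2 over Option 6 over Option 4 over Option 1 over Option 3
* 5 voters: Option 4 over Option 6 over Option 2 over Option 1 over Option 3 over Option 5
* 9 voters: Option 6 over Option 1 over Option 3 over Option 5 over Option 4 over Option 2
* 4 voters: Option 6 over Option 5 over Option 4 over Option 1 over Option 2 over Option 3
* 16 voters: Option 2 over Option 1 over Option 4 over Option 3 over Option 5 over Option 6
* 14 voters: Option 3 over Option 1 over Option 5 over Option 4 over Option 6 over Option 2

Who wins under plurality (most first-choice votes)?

Option 6

First-place votes: Option 1 0, Option 2 16, Option 3 14, Option 4 5, Option 5 16, Option 6 22.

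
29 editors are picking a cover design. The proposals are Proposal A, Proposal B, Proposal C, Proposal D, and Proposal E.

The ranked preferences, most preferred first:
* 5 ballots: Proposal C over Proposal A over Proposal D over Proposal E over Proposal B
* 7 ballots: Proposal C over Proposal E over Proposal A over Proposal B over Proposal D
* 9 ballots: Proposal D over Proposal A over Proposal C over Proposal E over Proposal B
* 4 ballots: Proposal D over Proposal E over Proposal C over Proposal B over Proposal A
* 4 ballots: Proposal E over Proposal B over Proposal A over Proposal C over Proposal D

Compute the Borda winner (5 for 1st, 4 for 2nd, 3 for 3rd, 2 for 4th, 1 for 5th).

Proposal C

Proposal A: 5×4 + 7×3 + 9×4 + 4×1 + 4×3 = 93
Proposal B: 5×1 + 7×2 + 9×1 + 4×2 + 4×4 = 52
Proposal C: 5×5 + 7×5 + 9×3 + 4×3 + 4×2 = 107
Proposal D: 5×3 + 7×1 + 9×5 + 4×5 + 4×1 = 91
Proposal E: 5×2 + 7×4 + 9×2 + 4×4 + 4×5 = 92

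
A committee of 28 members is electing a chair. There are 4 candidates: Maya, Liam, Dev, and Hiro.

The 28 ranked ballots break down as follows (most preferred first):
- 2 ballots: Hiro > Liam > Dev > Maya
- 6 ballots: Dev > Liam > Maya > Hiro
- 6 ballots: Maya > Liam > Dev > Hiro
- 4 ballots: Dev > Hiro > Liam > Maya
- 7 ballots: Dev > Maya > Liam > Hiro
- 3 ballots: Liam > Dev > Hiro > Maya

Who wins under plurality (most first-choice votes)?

First-place votes: Maya 6, Liam 3, Dev 17, Hiro 2.

Dev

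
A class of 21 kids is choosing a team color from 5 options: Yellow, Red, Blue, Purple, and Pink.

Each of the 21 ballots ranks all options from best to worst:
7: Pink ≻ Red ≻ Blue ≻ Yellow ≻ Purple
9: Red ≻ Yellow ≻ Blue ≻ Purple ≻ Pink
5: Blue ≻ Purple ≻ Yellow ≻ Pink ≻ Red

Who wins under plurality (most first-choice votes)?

First-place votes: Yellow 0, Red 9, Blue 5, Purple 0, Pink 7.

Red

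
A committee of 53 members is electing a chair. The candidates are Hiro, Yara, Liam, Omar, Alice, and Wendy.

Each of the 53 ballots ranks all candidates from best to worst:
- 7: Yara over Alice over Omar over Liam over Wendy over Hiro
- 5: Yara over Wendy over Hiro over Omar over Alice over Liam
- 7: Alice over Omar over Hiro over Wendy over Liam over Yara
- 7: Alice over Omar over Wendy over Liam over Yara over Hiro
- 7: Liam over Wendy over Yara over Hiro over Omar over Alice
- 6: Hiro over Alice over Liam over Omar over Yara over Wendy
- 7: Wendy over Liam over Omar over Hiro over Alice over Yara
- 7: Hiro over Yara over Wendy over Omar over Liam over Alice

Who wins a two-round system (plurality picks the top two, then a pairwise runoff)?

Round 1 first-place votes: Hiro 13, Yara 12, Liam 7, Omar 0, Alice 14, Wendy 7. Alice and Hiro advance.
Runoff: Alice is ranked above Hiro on 21 ballots, Hiro above Alice on 32.

Hiro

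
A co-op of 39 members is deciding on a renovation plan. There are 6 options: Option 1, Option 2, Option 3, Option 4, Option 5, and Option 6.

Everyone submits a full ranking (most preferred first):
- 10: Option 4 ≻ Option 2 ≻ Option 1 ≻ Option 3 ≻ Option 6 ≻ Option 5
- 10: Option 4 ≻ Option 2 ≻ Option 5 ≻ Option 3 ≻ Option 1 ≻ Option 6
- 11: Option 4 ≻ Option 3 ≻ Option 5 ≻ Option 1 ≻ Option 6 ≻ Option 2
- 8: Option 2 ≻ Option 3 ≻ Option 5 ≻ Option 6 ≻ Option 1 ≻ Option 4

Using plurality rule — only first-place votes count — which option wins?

First-place votes: Option 1 0, Option 2 8, Option 3 0, Option 4 31, Option 5 0, Option 6 0.

Option 4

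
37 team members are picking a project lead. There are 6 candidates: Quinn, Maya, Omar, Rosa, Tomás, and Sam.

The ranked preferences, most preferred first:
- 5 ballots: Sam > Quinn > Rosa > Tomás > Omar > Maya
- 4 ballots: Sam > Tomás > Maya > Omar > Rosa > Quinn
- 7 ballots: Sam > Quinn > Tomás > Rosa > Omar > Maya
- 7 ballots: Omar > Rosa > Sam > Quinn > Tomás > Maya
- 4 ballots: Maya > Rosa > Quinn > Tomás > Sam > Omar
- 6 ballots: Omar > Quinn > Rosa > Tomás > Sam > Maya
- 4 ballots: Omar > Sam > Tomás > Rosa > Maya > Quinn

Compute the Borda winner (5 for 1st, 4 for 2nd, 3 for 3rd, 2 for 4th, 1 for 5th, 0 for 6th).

Sam

Quinn: 5×4 + 4×0 + 7×4 + 7×2 + 4×3 + 6×4 + 4×0 = 98
Maya: 5×0 + 4×3 + 7×0 + 7×0 + 4×5 + 6×0 + 4×1 = 36
Omar: 5×1 + 4×2 + 7×1 + 7×5 + 4×0 + 6×5 + 4×5 = 105
Rosa: 5×3 + 4×1 + 7×2 + 7×4 + 4×4 + 6×3 + 4×2 = 103
Tomás: 5×2 + 4×4 + 7×3 + 7×1 + 4×2 + 6×2 + 4×3 = 86
Sam: 5×5 + 4×5 + 7×5 + 7×3 + 4×1 + 6×1 + 4×4 = 127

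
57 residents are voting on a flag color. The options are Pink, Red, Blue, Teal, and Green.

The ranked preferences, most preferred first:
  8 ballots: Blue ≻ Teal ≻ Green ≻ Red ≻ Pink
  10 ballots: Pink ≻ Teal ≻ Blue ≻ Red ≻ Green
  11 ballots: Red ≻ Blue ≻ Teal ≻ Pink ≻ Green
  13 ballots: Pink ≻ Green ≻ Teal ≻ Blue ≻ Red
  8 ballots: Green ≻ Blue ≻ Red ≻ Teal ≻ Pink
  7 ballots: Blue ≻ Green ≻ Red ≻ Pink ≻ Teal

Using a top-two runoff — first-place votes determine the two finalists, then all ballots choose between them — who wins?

Blue

Round 1 first-place votes: Pink 23, Red 11, Blue 15, Teal 0, Green 8. Pink and Blue advance.
Runoff: Pink is ranked above Blue on 23 ballots, Blue above Pink on 34.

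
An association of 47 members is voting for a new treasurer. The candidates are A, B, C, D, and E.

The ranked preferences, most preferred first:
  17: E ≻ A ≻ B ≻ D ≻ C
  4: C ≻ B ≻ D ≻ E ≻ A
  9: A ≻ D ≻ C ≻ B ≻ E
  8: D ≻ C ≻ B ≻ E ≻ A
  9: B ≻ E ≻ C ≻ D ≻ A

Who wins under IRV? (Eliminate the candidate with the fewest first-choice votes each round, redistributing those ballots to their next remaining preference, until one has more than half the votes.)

Round 1: A 9, B 9, C 4, D 8, E 17. C eliminated.
Round 2: A 9, B 13, D 8, E 17. D eliminated.
Round 3: A 9, B 21, E 17. A eliminated.
Round 4: B 30, E 17. B has a majority (≥24).

B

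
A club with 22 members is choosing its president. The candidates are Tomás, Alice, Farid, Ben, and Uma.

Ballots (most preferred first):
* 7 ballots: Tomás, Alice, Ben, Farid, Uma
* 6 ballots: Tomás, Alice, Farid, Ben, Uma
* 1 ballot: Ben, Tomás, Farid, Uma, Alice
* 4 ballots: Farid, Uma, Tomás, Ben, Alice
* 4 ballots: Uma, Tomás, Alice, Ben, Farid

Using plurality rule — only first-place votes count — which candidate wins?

First-place votes: Tomás 13, Alice 0, Farid 4, Ben 1, Uma 4.

Tomás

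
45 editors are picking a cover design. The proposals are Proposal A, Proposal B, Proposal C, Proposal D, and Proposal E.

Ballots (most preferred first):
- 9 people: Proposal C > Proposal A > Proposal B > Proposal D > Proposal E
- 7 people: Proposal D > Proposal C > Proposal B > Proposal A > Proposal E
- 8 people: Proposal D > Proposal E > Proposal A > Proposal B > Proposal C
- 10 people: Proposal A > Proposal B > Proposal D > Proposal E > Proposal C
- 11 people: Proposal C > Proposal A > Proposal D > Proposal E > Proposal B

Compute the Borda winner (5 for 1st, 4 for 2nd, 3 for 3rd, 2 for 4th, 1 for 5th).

Proposal A: 9×4 + 7×2 + 8×3 + 10×5 + 11×4 = 168
Proposal B: 9×3 + 7×3 + 8×2 + 10×4 + 11×1 = 115
Proposal C: 9×5 + 7×4 + 8×1 + 10×1 + 11×5 = 146
Proposal D: 9×2 + 7×5 + 8×5 + 10×3 + 11×3 = 156
Proposal E: 9×1 + 7×1 + 8×4 + 10×2 + 11×2 = 90

Proposal A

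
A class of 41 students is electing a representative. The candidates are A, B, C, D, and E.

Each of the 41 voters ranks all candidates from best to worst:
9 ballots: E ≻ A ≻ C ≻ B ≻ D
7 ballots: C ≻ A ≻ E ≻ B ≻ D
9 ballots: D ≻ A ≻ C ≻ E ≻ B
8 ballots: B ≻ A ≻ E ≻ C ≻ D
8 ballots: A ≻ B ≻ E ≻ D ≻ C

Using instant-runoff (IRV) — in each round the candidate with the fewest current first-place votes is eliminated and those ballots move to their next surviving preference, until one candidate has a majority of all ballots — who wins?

A

Round 1: A 8, B 8, C 7, D 9, E 9. C eliminated.
Round 2: A 15, B 8, D 9, E 9. B eliminated.
Round 3: A 23, D 9, E 9. A has a majority (≥21).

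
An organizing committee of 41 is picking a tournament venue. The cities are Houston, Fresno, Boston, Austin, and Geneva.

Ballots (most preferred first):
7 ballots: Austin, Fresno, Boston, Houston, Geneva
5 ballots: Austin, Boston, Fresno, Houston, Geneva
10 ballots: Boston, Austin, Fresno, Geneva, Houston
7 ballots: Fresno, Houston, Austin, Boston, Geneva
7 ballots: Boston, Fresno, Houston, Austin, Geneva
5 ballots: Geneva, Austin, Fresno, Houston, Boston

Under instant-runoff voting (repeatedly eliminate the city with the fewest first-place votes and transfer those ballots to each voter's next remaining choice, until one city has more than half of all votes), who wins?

Austin

Round 1: Houston 0, Fresno 7, Boston 17, Austin 12, Geneva 5. Houston eliminated.
Round 2: Fresno 7, Boston 17, Austin 12, Geneva 5. Geneva eliminated.
Round 3: Fresno 7, Boston 17, Austin 17. Fresno eliminated.
Round 4: Boston 17, Austin 24. Austin has a majority (≥21).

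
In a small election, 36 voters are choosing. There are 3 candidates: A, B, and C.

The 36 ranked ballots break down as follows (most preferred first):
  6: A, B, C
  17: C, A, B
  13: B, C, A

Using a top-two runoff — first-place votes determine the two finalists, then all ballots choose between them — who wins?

Round 1 first-place votes: A 6, B 13, C 17. C and B advance.
Runoff: C is ranked above B on 17 ballots, B above C on 19.

B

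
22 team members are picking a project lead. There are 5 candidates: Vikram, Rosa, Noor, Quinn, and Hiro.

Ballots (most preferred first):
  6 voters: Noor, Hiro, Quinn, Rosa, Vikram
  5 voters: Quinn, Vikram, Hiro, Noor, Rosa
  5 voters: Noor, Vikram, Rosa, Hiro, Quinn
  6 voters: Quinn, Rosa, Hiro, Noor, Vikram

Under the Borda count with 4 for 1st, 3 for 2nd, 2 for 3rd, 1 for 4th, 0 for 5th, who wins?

Quinn

Vikram: 6×0 + 5×3 + 5×3 + 6×0 = 30
Rosa: 6×1 + 5×0 + 5×2 + 6×3 = 34
Noor: 6×4 + 5×1 + 5×4 + 6×1 = 55
Quinn: 6×2 + 5×4 + 5×0 + 6×4 = 56
Hiro: 6×3 + 5×2 + 5×1 + 6×2 = 45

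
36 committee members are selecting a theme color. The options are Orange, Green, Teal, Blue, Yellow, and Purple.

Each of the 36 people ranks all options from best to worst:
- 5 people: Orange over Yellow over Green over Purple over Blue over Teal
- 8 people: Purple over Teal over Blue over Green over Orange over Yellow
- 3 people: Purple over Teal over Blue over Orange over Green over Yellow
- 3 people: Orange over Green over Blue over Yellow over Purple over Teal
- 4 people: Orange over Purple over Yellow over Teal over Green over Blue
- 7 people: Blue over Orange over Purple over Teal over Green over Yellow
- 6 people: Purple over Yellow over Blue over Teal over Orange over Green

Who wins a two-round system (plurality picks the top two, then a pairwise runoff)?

Orange

Round 1 first-place votes: Orange 12, Green 0, Teal 0, Blue 7, Yellow 0, Purple 17. Purple and Orange advance.
Runoff: Purple is ranked above Orange on 17 ballots, Orange above Purple on 19.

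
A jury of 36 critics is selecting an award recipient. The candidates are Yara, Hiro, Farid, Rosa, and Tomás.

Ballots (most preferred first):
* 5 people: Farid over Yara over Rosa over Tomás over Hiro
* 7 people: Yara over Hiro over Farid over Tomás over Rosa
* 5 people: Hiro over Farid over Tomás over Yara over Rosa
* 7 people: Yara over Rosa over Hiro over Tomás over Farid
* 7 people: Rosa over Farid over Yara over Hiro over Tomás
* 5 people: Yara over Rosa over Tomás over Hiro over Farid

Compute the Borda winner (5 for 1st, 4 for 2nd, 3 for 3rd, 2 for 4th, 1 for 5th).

Yara: 5×4 + 7×5 + 5×2 + 7×5 + 7×3 + 5×5 = 146
Hiro: 5×1 + 7×4 + 5×5 + 7×3 + 7×2 + 5×2 = 103
Farid: 5×5 + 7×3 + 5×4 + 7×1 + 7×4 + 5×1 = 106
Rosa: 5×3 + 7×1 + 5×1 + 7×4 + 7×5 + 5×4 = 110
Tomás: 5×2 + 7×2 + 5×3 + 7×2 + 7×1 + 5×3 = 75

Yara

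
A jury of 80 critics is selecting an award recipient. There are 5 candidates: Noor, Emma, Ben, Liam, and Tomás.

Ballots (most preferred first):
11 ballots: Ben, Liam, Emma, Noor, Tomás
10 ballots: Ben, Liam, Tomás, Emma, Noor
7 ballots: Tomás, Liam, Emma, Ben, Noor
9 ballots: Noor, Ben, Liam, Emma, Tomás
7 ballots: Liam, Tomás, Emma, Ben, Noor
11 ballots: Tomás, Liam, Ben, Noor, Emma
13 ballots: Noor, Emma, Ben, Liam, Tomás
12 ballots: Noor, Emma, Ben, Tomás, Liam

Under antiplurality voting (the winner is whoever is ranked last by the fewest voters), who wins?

Ben

Last-place votes: Noor 24, Emma 11, Ben 0, Liam 12, Tomás 33.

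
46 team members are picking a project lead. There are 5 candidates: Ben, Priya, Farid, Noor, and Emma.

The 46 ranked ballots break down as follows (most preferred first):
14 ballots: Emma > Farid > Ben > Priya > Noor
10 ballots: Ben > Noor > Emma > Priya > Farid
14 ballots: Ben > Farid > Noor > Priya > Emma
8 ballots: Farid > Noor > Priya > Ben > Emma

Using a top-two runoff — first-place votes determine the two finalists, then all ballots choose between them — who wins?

Round 1 first-place votes: Ben 24, Priya 0, Farid 8, Noor 0, Emma 14. Ben and Emma advance.
Runoff: Ben is ranked above Emma on 32 ballots, Emma above Ben on 14.

Ben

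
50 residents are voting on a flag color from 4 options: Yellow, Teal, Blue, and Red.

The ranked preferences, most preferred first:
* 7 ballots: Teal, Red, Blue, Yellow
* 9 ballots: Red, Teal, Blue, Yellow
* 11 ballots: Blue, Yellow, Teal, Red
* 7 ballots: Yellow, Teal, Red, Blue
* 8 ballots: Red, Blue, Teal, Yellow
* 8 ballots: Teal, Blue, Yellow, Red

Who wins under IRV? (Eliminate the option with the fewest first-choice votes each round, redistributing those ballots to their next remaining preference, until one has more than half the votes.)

Round 1: Yellow 7, Teal 15, Blue 11, Red 17. Yellow eliminated.
Round 2: Teal 22, Blue 11, Red 17. Blue eliminated.
Round 3: Teal 33, Red 17. Teal has a majority (≥26).

Teal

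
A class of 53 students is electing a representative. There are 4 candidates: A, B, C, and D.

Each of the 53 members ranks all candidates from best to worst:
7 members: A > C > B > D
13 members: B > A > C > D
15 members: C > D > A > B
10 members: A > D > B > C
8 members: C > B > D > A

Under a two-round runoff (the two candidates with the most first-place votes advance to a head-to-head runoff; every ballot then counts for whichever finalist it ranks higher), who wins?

A

Round 1 first-place votes: A 17, B 13, C 23, D 0. C and A advance.
Runoff: C is ranked above A on 23 ballots, A above C on 30.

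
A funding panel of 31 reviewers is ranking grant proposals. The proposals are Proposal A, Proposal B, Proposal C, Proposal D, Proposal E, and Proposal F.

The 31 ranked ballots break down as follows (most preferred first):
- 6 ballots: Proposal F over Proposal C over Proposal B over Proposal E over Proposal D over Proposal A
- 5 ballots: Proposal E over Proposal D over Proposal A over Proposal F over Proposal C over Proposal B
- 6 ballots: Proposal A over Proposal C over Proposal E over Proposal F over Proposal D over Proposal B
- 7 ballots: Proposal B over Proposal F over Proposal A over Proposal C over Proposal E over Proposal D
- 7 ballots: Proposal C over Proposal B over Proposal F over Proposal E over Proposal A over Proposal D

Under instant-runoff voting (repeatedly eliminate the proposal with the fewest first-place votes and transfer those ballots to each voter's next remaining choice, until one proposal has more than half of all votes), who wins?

Round 1: Proposal A 6, Proposal B 7, Proposal C 7, Proposal D 0, Proposal E 5, Proposal F 6. Proposal D eliminated.
Round 2: Proposal A 6, Proposal B 7, Proposal C 7, Proposal E 5, Proposal F 6. Proposal E eliminated.
Round 3: Proposal A 11, Proposal B 7, Proposal C 7, Proposal F 6. Proposal F eliminated.
Round 4: Proposal A 11, Proposal B 7, Proposal C 13. Proposal B eliminated.
Round 5: Proposal A 18, Proposal C 13. Proposal A has a majority (≥16).

Proposal A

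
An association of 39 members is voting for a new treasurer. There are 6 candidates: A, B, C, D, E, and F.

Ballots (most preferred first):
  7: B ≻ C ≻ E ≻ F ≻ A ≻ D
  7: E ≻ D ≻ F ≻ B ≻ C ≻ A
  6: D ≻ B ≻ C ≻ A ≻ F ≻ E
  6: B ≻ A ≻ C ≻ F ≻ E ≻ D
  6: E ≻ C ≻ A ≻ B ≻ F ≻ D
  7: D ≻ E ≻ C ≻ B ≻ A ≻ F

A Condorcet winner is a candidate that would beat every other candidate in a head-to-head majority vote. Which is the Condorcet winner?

E vs A: 27–12
E vs B: 20–19
E vs C: 20–19
E vs D: 26–13
E vs F: 27–12
E beats every other candidate.

E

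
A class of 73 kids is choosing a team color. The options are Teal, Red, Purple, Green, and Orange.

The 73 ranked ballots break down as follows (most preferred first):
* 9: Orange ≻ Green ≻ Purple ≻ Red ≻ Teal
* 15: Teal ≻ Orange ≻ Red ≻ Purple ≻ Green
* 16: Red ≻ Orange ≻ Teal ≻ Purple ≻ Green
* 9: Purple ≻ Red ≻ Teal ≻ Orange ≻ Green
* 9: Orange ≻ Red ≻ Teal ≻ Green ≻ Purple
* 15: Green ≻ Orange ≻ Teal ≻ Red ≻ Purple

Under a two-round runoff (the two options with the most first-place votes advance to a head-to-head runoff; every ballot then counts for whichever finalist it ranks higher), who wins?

Orange

Round 1 first-place votes: Teal 15, Red 16, Purple 9, Green 15, Orange 18. Orange and Red advance.
Runoff: Orange is ranked above Red on 48 ballots, Red above Orange on 25.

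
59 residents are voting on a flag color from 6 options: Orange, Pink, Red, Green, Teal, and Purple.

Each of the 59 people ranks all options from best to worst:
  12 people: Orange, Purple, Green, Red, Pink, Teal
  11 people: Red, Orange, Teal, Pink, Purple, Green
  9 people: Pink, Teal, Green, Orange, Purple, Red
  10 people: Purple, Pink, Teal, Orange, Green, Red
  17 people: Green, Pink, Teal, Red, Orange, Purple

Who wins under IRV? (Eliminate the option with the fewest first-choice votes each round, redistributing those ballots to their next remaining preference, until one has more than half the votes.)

Round 1: Orange 12, Pink 9, Red 11, Green 17, Teal 0, Purple 10. Teal eliminated.
Round 2: Orange 12, Pink 9, Red 11, Green 17, Purple 10. Pink eliminated.
Round 3: Orange 12, Red 11, Green 26, Purple 10. Purple eliminated.
Round 4: Orange 22, Red 11, Green 26. Red eliminated.
Round 5: Orange 33, Green 26. Orange has a majority (≥30).

Orange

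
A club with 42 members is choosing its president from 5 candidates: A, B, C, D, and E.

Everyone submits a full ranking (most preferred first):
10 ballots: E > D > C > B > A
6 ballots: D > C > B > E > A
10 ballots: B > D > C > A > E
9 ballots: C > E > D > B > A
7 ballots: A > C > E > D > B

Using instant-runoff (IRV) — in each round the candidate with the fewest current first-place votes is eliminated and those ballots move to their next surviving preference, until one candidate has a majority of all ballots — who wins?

Round 1: A 7, B 10, C 9, D 6, E 10. D eliminated.
Round 2: A 7, B 10, C 15, E 10. A eliminated.
Round 3: B 10, C 22, E 10. C has a majority (≥22).

C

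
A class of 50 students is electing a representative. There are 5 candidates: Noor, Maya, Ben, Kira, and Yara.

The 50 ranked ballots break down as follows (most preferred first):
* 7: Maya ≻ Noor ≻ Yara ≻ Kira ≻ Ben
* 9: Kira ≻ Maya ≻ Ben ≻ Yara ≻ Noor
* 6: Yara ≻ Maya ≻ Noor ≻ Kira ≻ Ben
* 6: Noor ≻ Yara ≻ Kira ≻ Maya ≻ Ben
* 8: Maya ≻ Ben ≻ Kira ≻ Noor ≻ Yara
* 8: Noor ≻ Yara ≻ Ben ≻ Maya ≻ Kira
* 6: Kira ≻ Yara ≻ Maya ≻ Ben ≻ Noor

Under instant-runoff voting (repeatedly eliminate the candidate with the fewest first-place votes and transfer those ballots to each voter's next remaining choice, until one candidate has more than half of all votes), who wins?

Maya

Round 1: Noor 14, Maya 15, Ben 0, Kira 15, Yara 6. Ben eliminated.
Round 2: Noor 14, Maya 15, Kira 15, Yara 6. Yara eliminated.
Round 3: Noor 14, Maya 21, Kira 15. Noor eliminated.
Round 4: Maya 29, Kira 21. Maya has a majority (≥26).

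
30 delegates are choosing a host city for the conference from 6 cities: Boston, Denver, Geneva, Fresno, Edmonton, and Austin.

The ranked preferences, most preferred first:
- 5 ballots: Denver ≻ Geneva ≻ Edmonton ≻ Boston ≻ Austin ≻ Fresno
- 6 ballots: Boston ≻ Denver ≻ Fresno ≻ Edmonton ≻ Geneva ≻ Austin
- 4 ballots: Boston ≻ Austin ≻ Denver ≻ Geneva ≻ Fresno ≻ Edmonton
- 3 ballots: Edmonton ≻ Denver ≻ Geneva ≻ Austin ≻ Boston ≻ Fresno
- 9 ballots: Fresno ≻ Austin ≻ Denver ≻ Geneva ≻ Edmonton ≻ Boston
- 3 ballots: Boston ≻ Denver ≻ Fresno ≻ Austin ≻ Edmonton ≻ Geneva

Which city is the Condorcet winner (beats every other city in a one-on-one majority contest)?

Denver

Denver vs Boston: 17–13
Denver vs Geneva: 30–0
Denver vs Fresno: 21–9
Denver vs Edmonton: 27–3
Denver vs Austin: 17–13
Denver beats every other city.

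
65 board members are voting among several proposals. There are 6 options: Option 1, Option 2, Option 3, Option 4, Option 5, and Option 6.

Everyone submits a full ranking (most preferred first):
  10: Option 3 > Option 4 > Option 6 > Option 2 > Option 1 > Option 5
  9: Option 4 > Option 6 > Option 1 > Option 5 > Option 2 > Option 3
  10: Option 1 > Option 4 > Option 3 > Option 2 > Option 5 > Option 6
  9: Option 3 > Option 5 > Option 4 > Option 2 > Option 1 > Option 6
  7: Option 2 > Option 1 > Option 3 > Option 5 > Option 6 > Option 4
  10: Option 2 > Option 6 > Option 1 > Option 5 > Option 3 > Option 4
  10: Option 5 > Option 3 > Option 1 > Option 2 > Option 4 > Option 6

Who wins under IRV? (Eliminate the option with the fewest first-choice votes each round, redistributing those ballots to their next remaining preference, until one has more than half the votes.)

Option 1

Round 1: Option 1 10, Option 2 17, Option 3 19, Option 4 9, Option 5 10, Option 6 0. Option 6 eliminated.
Round 2: Option 1 10, Option 2 17, Option 3 19, Option 4 9, Option 5 10. Option 4 eliminated.
Round 3: Option 1 19, Option 2 17, Option 3 19, Option 5 10. Option 5 eliminated.
Round 4: Option 1 19, Option 2 17, Option 3 29. Option 2 eliminated.
Round 5: Option 1 36, Option 3 29. Option 1 has a majority (≥33).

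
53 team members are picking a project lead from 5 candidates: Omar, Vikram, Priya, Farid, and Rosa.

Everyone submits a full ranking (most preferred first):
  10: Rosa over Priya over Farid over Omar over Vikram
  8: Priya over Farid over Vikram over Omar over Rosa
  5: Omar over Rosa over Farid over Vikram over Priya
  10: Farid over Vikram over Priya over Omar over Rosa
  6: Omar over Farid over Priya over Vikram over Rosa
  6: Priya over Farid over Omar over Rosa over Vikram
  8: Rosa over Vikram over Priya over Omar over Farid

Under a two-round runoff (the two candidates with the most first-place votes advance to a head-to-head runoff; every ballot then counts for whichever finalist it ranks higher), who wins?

Priya

Round 1 first-place votes: Omar 11, Vikram 0, Priya 14, Farid 10, Rosa 18. Rosa and Priya advance.
Runoff: Rosa is ranked above Priya on 23 ballots, Priya above Rosa on 30.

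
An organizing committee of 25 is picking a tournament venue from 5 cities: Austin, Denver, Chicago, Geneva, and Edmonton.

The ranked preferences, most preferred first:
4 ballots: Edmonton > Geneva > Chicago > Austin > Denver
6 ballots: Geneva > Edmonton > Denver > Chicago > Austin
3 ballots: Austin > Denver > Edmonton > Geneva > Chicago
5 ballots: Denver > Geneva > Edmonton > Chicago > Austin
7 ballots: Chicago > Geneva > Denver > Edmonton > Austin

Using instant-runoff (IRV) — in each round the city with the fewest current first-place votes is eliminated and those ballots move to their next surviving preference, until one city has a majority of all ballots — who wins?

Geneva

Round 1: Austin 3, Denver 5, Chicago 7, Geneva 6, Edmonton 4. Austin eliminated.
Round 2: Denver 8, Chicago 7, Geneva 6, Edmonton 4. Edmonton eliminated.
Round 3: Denver 8, Chicago 7, Geneva 10. Chicago eliminated.
Round 4: Denver 8, Geneva 17. Geneva has a majority (≥13).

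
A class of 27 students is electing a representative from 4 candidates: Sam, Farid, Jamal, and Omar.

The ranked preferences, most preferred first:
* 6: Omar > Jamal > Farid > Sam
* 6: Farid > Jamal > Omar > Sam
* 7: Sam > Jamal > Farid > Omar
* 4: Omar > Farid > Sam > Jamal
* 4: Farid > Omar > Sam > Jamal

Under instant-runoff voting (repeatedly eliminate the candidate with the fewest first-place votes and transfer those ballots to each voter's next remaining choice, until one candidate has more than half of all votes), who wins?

Round 1: Sam 7, Farid 10, Jamal 0, Omar 10. Jamal eliminated.
Round 2: Sam 7, Farid 10, Omar 10. Sam eliminated.
Round 3: Farid 17, Omar 10. Farid has a majority (≥14).

Farid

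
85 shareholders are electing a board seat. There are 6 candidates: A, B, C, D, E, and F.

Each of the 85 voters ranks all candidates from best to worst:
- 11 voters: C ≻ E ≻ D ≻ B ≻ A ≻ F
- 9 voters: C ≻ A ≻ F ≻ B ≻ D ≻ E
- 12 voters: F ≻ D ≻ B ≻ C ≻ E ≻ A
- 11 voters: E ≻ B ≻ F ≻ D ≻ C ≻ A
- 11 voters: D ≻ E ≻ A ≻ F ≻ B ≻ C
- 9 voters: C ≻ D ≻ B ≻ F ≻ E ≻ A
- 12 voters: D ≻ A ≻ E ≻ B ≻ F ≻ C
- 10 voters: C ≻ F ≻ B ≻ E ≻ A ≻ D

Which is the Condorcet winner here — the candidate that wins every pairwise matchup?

D vs A: 66–19
D vs B: 55–30
D vs C: 46–39
D vs E: 53–32
D vs F: 43–42
D beats every other candidate.

D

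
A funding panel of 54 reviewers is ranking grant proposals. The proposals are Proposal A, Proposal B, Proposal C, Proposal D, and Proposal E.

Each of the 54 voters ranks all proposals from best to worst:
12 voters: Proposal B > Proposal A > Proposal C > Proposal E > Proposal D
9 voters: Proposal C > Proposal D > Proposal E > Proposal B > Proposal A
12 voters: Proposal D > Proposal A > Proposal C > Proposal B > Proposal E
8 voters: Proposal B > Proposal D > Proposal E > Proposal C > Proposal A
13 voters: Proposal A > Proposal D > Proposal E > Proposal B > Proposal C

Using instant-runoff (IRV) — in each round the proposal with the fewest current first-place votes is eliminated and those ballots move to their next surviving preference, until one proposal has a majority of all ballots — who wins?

Round 1: Proposal A 13, Proposal B 20, Proposal C 9, Proposal D 12, Proposal E 0. Proposal E eliminated.
Round 2: Proposal A 13, Proposal B 20, Proposal C 9, Proposal D 12. Proposal C eliminated.
Round 3: Proposal A 13, Proposal B 20, Proposal D 21. Proposal A eliminated.
Round 4: Proposal B 20, Proposal D 34. Proposal D has a majority (≥28).

Proposal D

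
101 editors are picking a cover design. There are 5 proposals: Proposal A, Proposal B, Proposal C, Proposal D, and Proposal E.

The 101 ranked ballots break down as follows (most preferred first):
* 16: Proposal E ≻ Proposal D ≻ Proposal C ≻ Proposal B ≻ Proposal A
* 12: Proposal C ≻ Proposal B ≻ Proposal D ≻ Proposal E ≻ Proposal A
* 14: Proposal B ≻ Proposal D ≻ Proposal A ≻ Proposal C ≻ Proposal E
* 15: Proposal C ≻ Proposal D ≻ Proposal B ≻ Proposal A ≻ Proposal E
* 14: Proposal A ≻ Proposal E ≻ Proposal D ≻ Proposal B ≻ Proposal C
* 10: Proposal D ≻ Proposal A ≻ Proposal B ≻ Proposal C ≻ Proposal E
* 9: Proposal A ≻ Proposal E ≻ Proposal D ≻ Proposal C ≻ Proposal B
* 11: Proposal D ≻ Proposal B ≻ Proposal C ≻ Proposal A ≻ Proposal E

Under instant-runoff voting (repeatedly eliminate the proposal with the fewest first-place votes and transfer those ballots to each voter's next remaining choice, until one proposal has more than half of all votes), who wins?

Round 1: Proposal A 23, Proposal B 14, Proposal C 27, Proposal D 21, Proposal E 16. Proposal B eliminated.
Round 2: Proposal A 23, Proposal C 27, Proposal D 35, Proposal E 16. Proposal E eliminated.
Round 3: Proposal A 23, Proposal C 27, Proposal D 51. Proposal D has a majority (≥51).

Proposal D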